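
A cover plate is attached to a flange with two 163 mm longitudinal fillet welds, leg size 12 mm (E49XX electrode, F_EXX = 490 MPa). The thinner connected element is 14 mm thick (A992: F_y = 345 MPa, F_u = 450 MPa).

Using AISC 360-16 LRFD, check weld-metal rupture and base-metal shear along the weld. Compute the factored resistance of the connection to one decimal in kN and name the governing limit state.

609.9 kN (weld metal governs)

Weld metal: throat = 0.707×12 = 8.484 mm, L = 2×163 = 326 mm. φR_n = 0.75 × 0.6 × 490 × 8.484 × 326 = 609.9 kN.
Base metal shear (14 mm plate): yield φR_n = 1.0×0.6×345×14×326 = 944.7 kN; rupture φR_n = 0.75×0.6×450×14×326 = 924.2 kN; take 924.2 kN (rupture).
Governing: min(609.9, 924.2) = 609.9 kN → weld metal.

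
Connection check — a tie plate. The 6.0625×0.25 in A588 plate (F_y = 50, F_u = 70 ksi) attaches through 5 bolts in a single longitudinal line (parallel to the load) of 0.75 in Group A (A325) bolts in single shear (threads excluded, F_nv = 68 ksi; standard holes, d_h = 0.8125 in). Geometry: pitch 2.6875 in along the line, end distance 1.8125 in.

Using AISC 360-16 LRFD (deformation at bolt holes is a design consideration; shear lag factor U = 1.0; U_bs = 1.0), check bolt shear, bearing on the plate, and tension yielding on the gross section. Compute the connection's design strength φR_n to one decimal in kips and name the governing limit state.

Bolt shear: A_b = π(0.75)²/4 = 0.44179 in². φR_n = 0.75 × 68 × 0.44179 × 5 × 1 = 112.7 kips.
Bearing (0.25 in plate, F_u = 70 ksi): end bolts L_c = 1.8125 − 0.8125/2 = 1.40625, R_n = min(1.2×1.40625×0.25×70, 2.4×0.75×0.25×70) = 29.531 kips/bolt; interior L_c = 2.6875 − 0.8125 = 1.875, R_n = 31.5 kips/bolt. φR_n = 0.75 × (1×29.531 + 4×31.5) = 116.6 kips.
Tension yield (gross): A_g = 6.0625×0.25 = 1.5156 in². φR_n = 0.90 × 50 × 1.5156 = 68.2 kips.
Governing: min(112.7, 116.6, 68.2) = 68.2 kips → gross-section yield.

68.2 kips (gross-section yield governs)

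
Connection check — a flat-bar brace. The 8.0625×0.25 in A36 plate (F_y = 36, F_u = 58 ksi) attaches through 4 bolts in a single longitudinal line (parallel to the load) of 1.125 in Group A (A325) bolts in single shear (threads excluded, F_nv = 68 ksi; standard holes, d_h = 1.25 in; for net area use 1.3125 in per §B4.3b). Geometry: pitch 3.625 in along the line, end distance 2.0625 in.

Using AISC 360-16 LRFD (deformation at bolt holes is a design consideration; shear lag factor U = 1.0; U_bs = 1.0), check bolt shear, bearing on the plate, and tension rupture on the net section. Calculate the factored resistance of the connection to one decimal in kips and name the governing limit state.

73.4 kips (net-section rupture governs)

Bolt shear: A_b = π(1.125)²/4 = 0.99402 in². φR_n = 0.75 × 68 × 0.99402 × 4 × 1 = 202.8 kips.
Bearing (0.25 in plate, F_u = 58 ksi): end bolts L_c = 2.0625 − 1.25/2 = 1.4375, R_n = min(1.2×1.4375×0.25×58, 2.4×1.125×0.25×58) = 25.013 kips/bolt; interior L_c = 3.625 − 1.25 = 2.375, R_n = 39.15 kips/bolt. φR_n = 0.75 × (1×25.013 + 3×39.15) = 106.8 kips.
Tension rupture (net): A_n = (8.0625 − 1×1.3125)×0.25 = 1.6875 in² (U = 1.0, A_e = A_n). φR_n = 0.75 × 58 × 1.6875 = 73.4 kips.
Governing: min(202.8, 106.8, 73.4) = 73.4 kips → net-section rupture.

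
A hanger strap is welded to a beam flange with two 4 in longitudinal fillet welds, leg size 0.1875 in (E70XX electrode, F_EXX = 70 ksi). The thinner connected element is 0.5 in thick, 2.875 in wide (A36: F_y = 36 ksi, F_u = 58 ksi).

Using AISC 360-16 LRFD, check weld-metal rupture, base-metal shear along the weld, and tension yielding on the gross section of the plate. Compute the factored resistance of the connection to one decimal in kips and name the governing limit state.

Weld metal: throat = 0.707×0.1875 = 0.13256 in, L = 2×4 = 8 in. φR_n = 0.75 × 0.6 × 70 × 0.13256 × 8 = 33.4 kips.
Base metal shear (0.5 in plate): yield φR_n = 1.0×0.6×36×0.5×8 = 86.4 kips; rupture φR_n = 0.75×0.6×58×0.5×8 = 104.4 kips; take 86.4 kips (yield).
Tension yield (gross): A_g = 2.875×0.5 = 1.4375 in². φR_n = 0.90 × 36 × 1.4375 = 46.6 kips.
Governing: min(33.4, 86.4, 46.6) = 33.4 kips → weld metal.

33.4 kips (weld metal governs)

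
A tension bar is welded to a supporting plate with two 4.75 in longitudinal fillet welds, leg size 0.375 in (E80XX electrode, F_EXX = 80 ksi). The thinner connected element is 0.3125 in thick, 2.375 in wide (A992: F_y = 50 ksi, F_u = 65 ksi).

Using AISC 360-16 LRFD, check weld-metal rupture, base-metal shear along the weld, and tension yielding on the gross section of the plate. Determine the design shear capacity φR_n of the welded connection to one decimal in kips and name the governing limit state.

33.4 kips (gross-section yield governs)

Weld metal: throat = 0.707×0.375 = 0.26513 in, L = 2×4.75 = 9.5 in. φR_n = 0.75 × 0.6 × 80 × 0.26513 × 9.5 = 90.7 kips.
Base metal shear (0.3125 in plate): yield φR_n = 1.0×0.6×50×0.3125×9.5 = 89.1 kips; rupture φR_n = 0.75×0.6×65×0.3125×9.5 = 86.8 kips; take 86.8 kips (rupture).
Tension yield (gross): A_g = 2.375×0.3125 = 0.74219 in². φR_n = 0.90 × 50 × 0.74219 = 33.4 kips.
Governing: min(90.7, 86.8, 33.4) = 33.4 kips → gross-section yield.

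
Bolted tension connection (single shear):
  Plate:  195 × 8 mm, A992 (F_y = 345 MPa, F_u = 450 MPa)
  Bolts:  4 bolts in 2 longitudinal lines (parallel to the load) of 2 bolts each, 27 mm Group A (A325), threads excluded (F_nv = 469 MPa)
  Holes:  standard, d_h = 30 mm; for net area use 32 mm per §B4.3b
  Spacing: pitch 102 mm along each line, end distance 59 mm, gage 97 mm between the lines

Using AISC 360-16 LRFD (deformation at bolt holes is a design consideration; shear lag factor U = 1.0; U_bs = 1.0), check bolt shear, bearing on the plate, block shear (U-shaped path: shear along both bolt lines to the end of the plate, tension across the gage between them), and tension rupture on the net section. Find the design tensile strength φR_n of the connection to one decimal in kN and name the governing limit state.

353.7 kN (net-section rupture governs)

Bolt shear: A_b = π(27)²/4 = 572.56 mm². φR_n = 0.75 × 469 × 572.56 × 4 × 1 = 805.6 kN.
Bearing (8 mm plate, F_u = 450 MPa): end bolts L_c = 59 − 30/2 = 44, R_n = min(1.2×44×8×450, 2.4×27×8×450) = 190.08 kN/bolt; interior L_c = 102 − 30 = 72, R_n = 233.28 kN/bolt. φR_n = 0.75 × (2×190.08 + 2×233.28) = 635.0 kN.
Block shear: shear path 2×[59+1×102] = 2×161 mm, A_gv = 2576, A_nv = 2×(161 − 1.5×32)×8 = 1808 mm²; tension across gage: (97 − 1×32)×8 = 520 mm². R_n = min(0.6×450×1808, 0.6×345×2576) + 1.0×450×520 = min(488.16, 533.23) + 234 = 722.16 kN. φR_n = 0.75 × 722.16 = 541.6 kN.
Tension rupture (net): A_n = (195 − 2×32)×8 = 1048 mm² (U = 1.0, A_e = A_n). φR_n = 0.75 × 450 × 1048 = 353.7 kN.
Governing: min(805.6, 635.0, 541.6, 353.7) = 353.7 kN → net-section rupture.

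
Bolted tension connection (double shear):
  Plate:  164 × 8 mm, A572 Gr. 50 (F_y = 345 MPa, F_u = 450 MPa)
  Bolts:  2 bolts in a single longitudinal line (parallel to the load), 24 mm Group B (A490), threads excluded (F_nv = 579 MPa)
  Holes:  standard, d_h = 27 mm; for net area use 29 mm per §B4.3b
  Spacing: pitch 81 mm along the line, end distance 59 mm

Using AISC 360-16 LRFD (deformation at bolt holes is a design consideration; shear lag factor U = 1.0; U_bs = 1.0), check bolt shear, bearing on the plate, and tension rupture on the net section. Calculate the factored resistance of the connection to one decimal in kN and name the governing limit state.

Bolt shear: A_b = π(24)²/4 = 452.39 mm². φR_n = 0.75 × 579 × 452.39 × 2 × 2 = 785.8 kN.
Bearing (8 mm plate, F_u = 450 MPa): end bolts L_c = 59 − 27/2 = 45.5, R_n = min(1.2×45.5×8×450, 2.4×24×8×450) = 196.56 kN/bolt; interior L_c = 81 − 27 = 54, R_n = 207.36 kN/bolt. φR_n = 0.75 × (1×196.56 + 1×207.36) = 302.9 kN.
Tension rupture (net): A_n = (164 − 1×29)×8 = 1080 mm² (U = 1.0, A_e = A_n). φR_n = 0.75 × 450 × 1080 = 364.5 kN.
Governing: min(785.8, 302.9, 364.5) = 302.9 kN → bearing.

302.9 kN (bearing governs)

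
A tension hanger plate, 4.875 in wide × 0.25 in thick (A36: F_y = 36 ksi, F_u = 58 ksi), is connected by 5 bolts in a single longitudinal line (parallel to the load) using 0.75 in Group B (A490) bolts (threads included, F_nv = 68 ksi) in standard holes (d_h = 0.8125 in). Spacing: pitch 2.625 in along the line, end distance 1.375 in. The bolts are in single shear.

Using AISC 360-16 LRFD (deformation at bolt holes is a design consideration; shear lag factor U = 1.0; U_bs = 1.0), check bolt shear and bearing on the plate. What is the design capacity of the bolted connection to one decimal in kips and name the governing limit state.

Bolt shear: A_b = π(0.75)²/4 = 0.44179 in². φR_n = 0.75 × 68 × 0.44179 × 5 × 1 = 112.7 kips.
Bearing (0.25 in plate, F_u = 58 ksi): end bolts L_c = 1.375 − 0.8125/2 = 0.96875, R_n = min(1.2×0.96875×0.25×58, 2.4×0.75×0.25×58) = 16.856 kips/bolt; interior L_c = 2.625 − 0.8125 = 1.8125, R_n = 26.1 kips/bolt. φR_n = 0.75 × (1×16.856 + 4×26.1) = 90.9 kips.
Governing: min(112.7, 90.9) = 90.9 kips → bearing.

90.9 kips (bearing governs)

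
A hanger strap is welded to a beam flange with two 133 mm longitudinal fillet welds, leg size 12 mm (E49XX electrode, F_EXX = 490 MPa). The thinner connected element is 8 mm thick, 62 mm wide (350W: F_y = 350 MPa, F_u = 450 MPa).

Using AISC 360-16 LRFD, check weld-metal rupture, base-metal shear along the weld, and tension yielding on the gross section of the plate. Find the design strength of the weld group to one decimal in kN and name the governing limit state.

Weld metal: throat = 0.707×12 = 8.484 mm, L = 2×133 = 266 mm. φR_n = 0.75 × 0.6 × 490 × 8.484 × 266 = 497.6 kN.
Base metal shear (8 mm plate): yield φR_n = 1.0×0.6×350×8×266 = 446.9 kN; rupture φR_n = 0.75×0.6×450×8×266 = 430.9 kN; take 430.9 kN (rupture).
Tension yield (gross): A_g = 62×8 = 496 mm². φR_n = 0.90 × 350 × 496 = 156.2 kN.
Governing: min(497.6, 430.9, 156.2) = 156.2 kN → gross-section yield.

156.2 kN (gross-section yield governs)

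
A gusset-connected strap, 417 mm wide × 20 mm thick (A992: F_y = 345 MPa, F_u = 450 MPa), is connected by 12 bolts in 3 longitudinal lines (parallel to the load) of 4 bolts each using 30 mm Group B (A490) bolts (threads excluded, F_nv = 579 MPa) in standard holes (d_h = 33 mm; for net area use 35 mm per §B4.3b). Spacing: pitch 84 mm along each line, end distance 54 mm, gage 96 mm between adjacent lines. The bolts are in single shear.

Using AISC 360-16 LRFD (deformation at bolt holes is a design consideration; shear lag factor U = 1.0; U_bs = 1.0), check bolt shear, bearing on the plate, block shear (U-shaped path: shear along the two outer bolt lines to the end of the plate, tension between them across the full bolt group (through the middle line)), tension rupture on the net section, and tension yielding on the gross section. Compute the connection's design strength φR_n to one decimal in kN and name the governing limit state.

Bolt shear: A_b = π(30)²/4 = 706.86 mm². φR_n = 0.75 × 579 × 706.86 × 12 × 1 = 3683.4 kN.
Bearing (20 mm plate, F_u = 450 MPa): end bolts L_c = 54 − 33/2 = 37.5, R_n = min(1.2×37.5×20×450, 2.4×30×20×450) = 405 kN/bolt; interior L_c = 84 − 33 = 51, R_n = 550.8 kN/bolt. φR_n = 0.75 × (3×405 + 9×550.8) = 4629.2 kN.
Block shear: shear path 2×[54+3×84] = 2×306 mm, A_gv = 12240, A_nv = 2×(306 − 3.5×35)×20 = 7340 mm²; tension across gage: (192 − 2×35)×20 = 2440 mm². R_n = min(0.6×450×7340, 0.6×345×12240) + 1.0×450×2440 = min(1981.8, 2533.7) + 1098 = 3079.8 kN. φR_n = 0.75 × 3079.8 = 2309.9 kN.
Tension rupture (net): A_n = (417 − 3×35)×20 = 6240 mm² (U = 1.0, A_e = A_n). φR_n = 0.75 × 450 × 6240 = 2106.0 kN.
Tension yield (gross): A_g = 417×20 = 8340 mm². φR_n = 0.90 × 345 × 8340 = 2589.6 kN.
Governing: min(3683.4, 4629.2, 2309.9, 2106.0, 2589.6) = 2106.0 kN → net-section rupture.

2106.0 kN (net-section rupture governs)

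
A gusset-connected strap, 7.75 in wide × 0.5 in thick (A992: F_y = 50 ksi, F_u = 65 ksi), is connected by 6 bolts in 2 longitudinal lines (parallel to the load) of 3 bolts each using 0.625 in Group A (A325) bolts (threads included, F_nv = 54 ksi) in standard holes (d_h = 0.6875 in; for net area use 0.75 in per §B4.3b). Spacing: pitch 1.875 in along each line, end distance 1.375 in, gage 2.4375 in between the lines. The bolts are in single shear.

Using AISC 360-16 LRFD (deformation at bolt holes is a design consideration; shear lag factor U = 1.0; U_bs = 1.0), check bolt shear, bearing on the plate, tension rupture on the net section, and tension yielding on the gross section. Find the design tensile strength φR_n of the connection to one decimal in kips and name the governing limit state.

74.6 kips (bolt shear governs)

Bolt shear: A_b = π(0.625)²/4 = 0.3068 in². φR_n = 0.75 × 54 × 0.3068 × 6 × 1 = 74.6 kips.
Bearing (0.5 in plate, F_u = 65 ksi): end bolts L_c = 1.375 − 0.6875/2 = 1.03125, R_n = min(1.2×1.03125×0.5×65, 2.4×0.625×0.5×65) = 40.219 kips/bolt; interior L_c = 1.875 − 0.6875 = 1.1875, R_n = 46.313 kips/bolt. φR_n = 0.75 × (2×40.219 + 4×46.313) = 199.3 kips.
Tension rupture (net): A_n = (7.75 − 2×0.75)×0.5 = 3.125 in² (U = 1.0, A_e = A_n). φR_n = 0.75 × 65 × 3.125 = 152.3 kips.
Tension yield (gross): A_g = 7.75×0.5 = 3.875 in². φR_n = 0.90 × 50 × 3.875 = 174.4 kips.
Governing: min(74.6, 199.3, 152.3, 174.4) = 74.6 kips → bolt shear.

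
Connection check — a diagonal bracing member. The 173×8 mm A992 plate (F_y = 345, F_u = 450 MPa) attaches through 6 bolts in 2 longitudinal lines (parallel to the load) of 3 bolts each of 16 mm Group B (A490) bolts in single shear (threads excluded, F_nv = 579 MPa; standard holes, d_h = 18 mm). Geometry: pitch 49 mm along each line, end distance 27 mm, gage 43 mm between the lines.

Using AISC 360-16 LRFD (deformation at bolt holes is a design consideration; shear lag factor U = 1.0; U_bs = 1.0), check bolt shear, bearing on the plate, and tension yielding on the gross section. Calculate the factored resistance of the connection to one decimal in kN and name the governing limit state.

429.7 kN (gross-section yield governs)

Bolt shear: A_b = π(16)²/4 = 201.06 mm². φR_n = 0.75 × 579 × 201.06 × 6 × 1 = 523.9 kN.
Bearing (8 mm plate, F_u = 450 MPa): end bolts L_c = 27 − 18/2 = 18, R_n = min(1.2×18×8×450, 2.4×16×8×450) = 77.76 kN/bolt; interior L_c = 49 − 18 = 31, R_n = 133.92 kN/bolt. φR_n = 0.75 × (2×77.76 + 4×133.92) = 518.4 kN.
Tension yield (gross): A_g = 173×8 = 1384 mm². φR_n = 0.90 × 345 × 1384 = 429.7 kN.
Governing: min(523.9, 518.4, 429.7) = 429.7 kN → gross-section yield.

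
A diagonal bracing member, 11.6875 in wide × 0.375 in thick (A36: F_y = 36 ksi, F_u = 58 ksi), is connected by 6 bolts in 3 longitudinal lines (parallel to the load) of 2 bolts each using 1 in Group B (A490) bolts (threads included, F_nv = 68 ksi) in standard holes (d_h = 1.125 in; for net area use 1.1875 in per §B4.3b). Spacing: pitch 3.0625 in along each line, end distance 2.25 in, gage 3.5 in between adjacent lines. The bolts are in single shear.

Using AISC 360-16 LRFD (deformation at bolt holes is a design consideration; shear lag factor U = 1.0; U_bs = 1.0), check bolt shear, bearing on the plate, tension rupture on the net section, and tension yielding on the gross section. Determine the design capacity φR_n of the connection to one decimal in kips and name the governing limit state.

132.5 kips (net-section rupture governs)

Bolt shear: A_b = π(1)²/4 = 0.7854 in². φR_n = 0.75 × 68 × 0.7854 × 6 × 1 = 240.3 kips.
Bearing (0.375 in plate, F_u = 58 ksi): end bolts L_c = 2.25 − 1.125/2 = 1.6875, R_n = min(1.2×1.6875×0.375×58, 2.4×1×0.375×58) = 44.044 kips/bolt; interior L_c = 3.0625 − 1.125 = 1.9375, R_n = 50.569 kips/bolt. φR_n = 0.75 × (3×44.044 + 3×50.569) = 212.9 kips.
Tension rupture (net): A_n = (11.6875 − 3×1.1875)×0.375 = 3.0469 in² (U = 1.0, A_e = A_n). φR_n = 0.75 × 58 × 3.0469 = 132.5 kips.
Tension yield (gross): A_g = 11.6875×0.375 = 4.3828 in². φR_n = 0.90 × 36 × 4.3828 = 142.0 kips.
Governing: min(240.3, 212.9, 132.5, 142.0) = 132.5 kips → net-section rupture.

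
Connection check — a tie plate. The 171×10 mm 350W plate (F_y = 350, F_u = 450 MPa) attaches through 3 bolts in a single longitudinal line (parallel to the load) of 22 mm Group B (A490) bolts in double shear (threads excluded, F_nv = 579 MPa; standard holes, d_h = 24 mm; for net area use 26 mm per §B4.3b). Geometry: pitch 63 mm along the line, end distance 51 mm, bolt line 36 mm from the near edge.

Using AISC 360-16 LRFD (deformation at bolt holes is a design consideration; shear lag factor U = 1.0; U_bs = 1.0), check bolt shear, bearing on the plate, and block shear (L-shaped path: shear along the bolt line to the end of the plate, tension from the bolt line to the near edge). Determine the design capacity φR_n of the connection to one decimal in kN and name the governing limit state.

304.4 kN (block shear governs)

Bolt shear: A_b = π(22)²/4 = 380.13 mm². φR_n = 0.75 × 579 × 380.13 × 3 × 2 = 990.4 kN.
Bearing (10 mm plate, F_u = 450 MPa): end bolts L_c = 51 − 24/2 = 39, R_n = min(1.2×39×10×450, 2.4×22×10×450) = 210.6 kN/bolt; interior L_c = 63 − 24 = 39, R_n = 210.6 kN/bolt. φR_n = 0.75 × (1×210.6 + 2×210.6) = 473.9 kN.
Block shear: shear path 1×[51+2×63] = 1×177 mm, A_gv = 1770, A_nv = 1×(177 − 2.5×26)×10 = 1120 mm²; tension to near edge: (36 − 0.5×26)×10 = 230 mm². R_n = min(0.6×450×1120, 0.6×350×1770) + 1.0×450×230 = min(302.4, 371.7) + 103.5 = 405.9 kN. φR_n = 0.75 × 405.9 = 304.4 kN.
Governing: min(990.4, 473.9, 304.4) = 304.4 kN → block shear.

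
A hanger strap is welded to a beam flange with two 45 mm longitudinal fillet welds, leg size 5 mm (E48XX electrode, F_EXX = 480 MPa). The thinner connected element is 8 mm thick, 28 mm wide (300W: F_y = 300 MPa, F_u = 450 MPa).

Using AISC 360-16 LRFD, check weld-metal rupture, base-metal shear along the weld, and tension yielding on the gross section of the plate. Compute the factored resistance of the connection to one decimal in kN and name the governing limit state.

60.5 kN (gross-section yield governs)

Weld metal: throat = 0.707×5 = 3.535 mm, L = 2×45 = 90 mm. φR_n = 0.75 × 0.6 × 480 × 3.535 × 90 = 68.7 kN.
Base metal shear (8 mm plate): yield φR_n = 1.0×0.6×300×8×90 = 129.6 kN; rupture φR_n = 0.75×0.6×450×8×90 = 145.8 kN; take 129.6 kN (yield).
Tension yield (gross): A_g = 28×8 = 224 mm². φR_n = 0.90 × 300 × 224 = 60.5 kN.
Governing: min(68.7, 129.6, 60.5) = 60.5 kN → gross-section yield.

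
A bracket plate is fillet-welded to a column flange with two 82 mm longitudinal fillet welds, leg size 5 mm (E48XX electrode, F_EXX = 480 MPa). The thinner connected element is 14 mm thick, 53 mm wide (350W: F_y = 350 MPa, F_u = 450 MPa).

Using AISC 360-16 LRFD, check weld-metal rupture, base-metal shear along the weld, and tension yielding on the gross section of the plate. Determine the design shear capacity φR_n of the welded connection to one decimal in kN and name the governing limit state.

125.2 kN (weld metal governs)

Weld metal: throat = 0.707×5 = 3.535 mm, L = 2×82 = 164 mm. φR_n = 0.75 × 0.6 × 480 × 3.535 × 164 = 125.2 kN.
Base metal shear (14 mm plate): yield φR_n = 1.0×0.6×350×14×164 = 482.2 kN; rupture φR_n = 0.75×0.6×450×14×164 = 464.9 kN; take 464.9 kN (rupture).
Tension yield (gross): A_g = 53×14 = 742 mm². φR_n = 0.90 × 350 × 742 = 233.7 kN.
Governing: min(125.2, 464.9, 233.7) = 125.2 kN → weld metal.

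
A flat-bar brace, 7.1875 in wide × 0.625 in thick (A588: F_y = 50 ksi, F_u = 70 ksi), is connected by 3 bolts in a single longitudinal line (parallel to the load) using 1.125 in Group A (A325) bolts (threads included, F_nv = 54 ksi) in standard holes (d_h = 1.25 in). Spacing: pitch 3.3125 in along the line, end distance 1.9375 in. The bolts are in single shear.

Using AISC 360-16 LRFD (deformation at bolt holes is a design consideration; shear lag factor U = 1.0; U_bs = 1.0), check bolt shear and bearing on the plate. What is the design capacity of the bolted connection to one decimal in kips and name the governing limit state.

Bolt shear: A_b = π(1.125)²/4 = 0.99402 in². φR_n = 0.75 × 54 × 0.99402 × 3 × 1 = 120.8 kips.
Bearing (0.625 in plate, F_u = 70 ksi): end bolts L_c = 1.9375 − 1.25/2 = 1.3125, R_n = min(1.2×1.3125×0.625×70, 2.4×1.125×0.625×70) = 68.906 kips/bolt; interior L_c = 3.3125 − 1.25 = 2.0625, R_n = 108.28 kips/bolt. φR_n = 0.75 × (1×68.906 + 2×108.28) = 214.1 kips.
Governing: min(120.8, 214.1) = 120.8 kips → bolt shear.

120.8 kips (bolt shear governs)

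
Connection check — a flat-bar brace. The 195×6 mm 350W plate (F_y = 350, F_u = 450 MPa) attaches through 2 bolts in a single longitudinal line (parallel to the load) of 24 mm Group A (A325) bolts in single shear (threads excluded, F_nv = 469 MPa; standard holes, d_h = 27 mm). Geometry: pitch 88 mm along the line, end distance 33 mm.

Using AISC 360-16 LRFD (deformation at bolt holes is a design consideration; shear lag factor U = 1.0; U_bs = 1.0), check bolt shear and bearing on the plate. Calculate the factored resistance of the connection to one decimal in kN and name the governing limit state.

Bolt shear: A_b = π(24)²/4 = 452.39 mm². φR_n = 0.75 × 469 × 452.39 × 2 × 1 = 318.3 kN.
Bearing (6 mm plate, F_u = 450 MPa): end bolts L_c = 33 − 27/2 = 19.5, R_n = min(1.2×19.5×6×450, 2.4×24×6×450) = 63.18 kN/bolt; interior L_c = 88 − 27 = 61, R_n = 155.52 kN/bolt. φR_n = 0.75 × (1×63.18 + 1×155.52) = 164.0 kN.
Governing: min(318.3, 164.0) = 164.0 kN → bearing.

164.0 kN (bearing governs)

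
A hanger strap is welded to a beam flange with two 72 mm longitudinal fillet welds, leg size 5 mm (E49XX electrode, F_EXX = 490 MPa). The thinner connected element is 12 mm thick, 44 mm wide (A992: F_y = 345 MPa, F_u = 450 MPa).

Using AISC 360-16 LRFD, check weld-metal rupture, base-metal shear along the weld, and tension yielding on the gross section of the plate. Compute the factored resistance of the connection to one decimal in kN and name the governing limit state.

Weld metal: throat = 0.707×5 = 3.535 mm, L = 2×72 = 144 mm. φR_n = 0.75 × 0.6 × 490 × 3.535 × 144 = 112.2 kN.
Base metal shear (12 mm plate): yield φR_n = 1.0×0.6×345×12×144 = 357.7 kN; rupture φR_n = 0.75×0.6×450×12×144 = 349.9 kN; take 349.9 kN (rupture).
Tension yield (gross): A_g = 44×12 = 528 mm². φR_n = 0.90 × 345 × 528 = 163.9 kN.
Governing: min(112.2, 349.9, 163.9) = 112.2 kN → weld metal.

112.2 kN (weld metal governs)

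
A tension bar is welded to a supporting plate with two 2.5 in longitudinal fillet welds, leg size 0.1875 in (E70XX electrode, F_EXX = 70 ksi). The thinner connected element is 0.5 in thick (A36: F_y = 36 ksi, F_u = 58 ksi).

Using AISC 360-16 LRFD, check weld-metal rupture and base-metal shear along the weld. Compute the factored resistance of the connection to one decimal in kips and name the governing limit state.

20.9 kips (weld metal governs)

Weld metal: throat = 0.707×0.1875 = 0.13256 in, L = 2×2.5 = 5 in. φR_n = 0.75 × 0.6 × 70 × 0.13256 × 5 = 20.9 kips.
Base metal shear (0.5 in plate): yield φR_n = 1.0×0.6×36×0.5×5 = 54.0 kips; rupture φR_n = 0.75×0.6×58×0.5×5 = 65.3 kips; take 54.0 kips (yield).
Governing: min(20.9, 54.0) = 20.9 kips → weld metal.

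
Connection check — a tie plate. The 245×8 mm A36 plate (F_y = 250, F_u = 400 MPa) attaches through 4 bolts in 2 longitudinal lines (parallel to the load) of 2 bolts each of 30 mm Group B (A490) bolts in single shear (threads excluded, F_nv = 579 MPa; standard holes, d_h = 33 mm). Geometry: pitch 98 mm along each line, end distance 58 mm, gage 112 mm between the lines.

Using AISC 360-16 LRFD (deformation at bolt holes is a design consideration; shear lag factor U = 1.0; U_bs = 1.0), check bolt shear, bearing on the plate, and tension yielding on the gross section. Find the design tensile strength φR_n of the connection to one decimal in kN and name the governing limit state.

441.0 kN (gross-section yield governs)

Bolt shear: A_b = π(30)²/4 = 706.86 mm². φR_n = 0.75 × 579 × 706.86 × 4 × 1 = 1227.8 kN.
Bearing (8 mm plate, F_u = 400 MPa): end bolts L_c = 58 − 33/2 = 41.5, R_n = min(1.2×41.5×8×400, 2.4×30×8×400) = 159.36 kN/bolt; interior L_c = 98 − 33 = 65, R_n = 230.4 kN/bolt. φR_n = 0.75 × (2×159.36 + 2×230.4) = 584.6 kN.
Tension yield (gross): A_g = 245×8 = 1960 mm². φR_n = 0.90 × 250 × 1960 = 441.0 kN.
Governing: min(1227.8, 584.6, 441.0) = 441.0 kN → gross-section yield.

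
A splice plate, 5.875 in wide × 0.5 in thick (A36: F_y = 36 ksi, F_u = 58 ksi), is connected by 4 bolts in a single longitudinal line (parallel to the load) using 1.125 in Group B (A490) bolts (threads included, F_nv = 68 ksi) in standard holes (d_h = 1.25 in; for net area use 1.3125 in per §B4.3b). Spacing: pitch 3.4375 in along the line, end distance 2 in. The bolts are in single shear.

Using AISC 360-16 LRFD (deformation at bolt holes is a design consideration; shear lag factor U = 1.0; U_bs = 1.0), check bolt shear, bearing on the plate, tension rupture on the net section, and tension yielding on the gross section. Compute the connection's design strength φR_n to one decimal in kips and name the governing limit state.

Bolt shear: A_b = π(1.125)²/4 = 0.99402 in². φR_n = 0.75 × 68 × 0.99402 × 4 × 1 = 202.8 kips.
Bearing (0.5 in plate, F_u = 58 ksi): end bolts L_c = 2 − 1.25/2 = 1.375, R_n = min(1.2×1.375×0.5×58, 2.4×1.125×0.5×58) = 47.85 kips/bolt; interior L_c = 3.4375 − 1.25 = 2.1875, R_n = 76.125 kips/bolt. φR_n = 0.75 × (1×47.85 + 3×76.125) = 207.2 kips.
Tension rupture (net): A_n = (5.875 − 1×1.3125)×0.5 = 2.2813 in² (U = 1.0, A_e = A_n). φR_n = 0.75 × 58 × 2.2813 = 99.2 kips.
Tension yield (gross): A_g = 5.875×0.5 = 2.9375 in². φR_n = 0.90 × 36 × 2.9375 = 95.2 kips.
Governing: min(202.8, 207.2, 99.2, 95.2) = 95.2 kips → gross-section yield.

95.2 kips (gross-section yield governs)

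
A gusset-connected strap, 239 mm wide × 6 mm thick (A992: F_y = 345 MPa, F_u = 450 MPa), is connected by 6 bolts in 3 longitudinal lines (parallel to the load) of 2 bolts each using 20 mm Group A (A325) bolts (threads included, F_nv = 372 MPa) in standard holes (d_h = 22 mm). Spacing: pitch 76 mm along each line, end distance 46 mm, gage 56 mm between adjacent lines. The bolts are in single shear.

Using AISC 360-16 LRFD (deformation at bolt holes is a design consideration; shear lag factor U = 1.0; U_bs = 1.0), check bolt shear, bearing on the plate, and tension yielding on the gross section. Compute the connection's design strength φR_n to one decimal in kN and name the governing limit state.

Bolt shear: A_b = π(20)²/4 = 314.16 mm². φR_n = 0.75 × 372 × 314.16 × 6 × 1 = 525.9 kN.
Bearing (6 mm plate, F_u = 450 MPa): end bolts L_c = 46 − 22/2 = 35, R_n = min(1.2×35×6×450, 2.4×20×6×450) = 113.4 kN/bolt; interior L_c = 76 − 22 = 54, R_n = 129.6 kN/bolt. φR_n = 0.75 × (3×113.4 + 3×129.6) = 546.8 kN.
Tension yield (gross): A_g = 239×6 = 1434 mm². φR_n = 0.90 × 345 × 1434 = 445.3 kN.
Governing: min(525.9, 546.8, 445.3) = 445.3 kN → gross-section yield.

445.3 kN (gross-section yield governs)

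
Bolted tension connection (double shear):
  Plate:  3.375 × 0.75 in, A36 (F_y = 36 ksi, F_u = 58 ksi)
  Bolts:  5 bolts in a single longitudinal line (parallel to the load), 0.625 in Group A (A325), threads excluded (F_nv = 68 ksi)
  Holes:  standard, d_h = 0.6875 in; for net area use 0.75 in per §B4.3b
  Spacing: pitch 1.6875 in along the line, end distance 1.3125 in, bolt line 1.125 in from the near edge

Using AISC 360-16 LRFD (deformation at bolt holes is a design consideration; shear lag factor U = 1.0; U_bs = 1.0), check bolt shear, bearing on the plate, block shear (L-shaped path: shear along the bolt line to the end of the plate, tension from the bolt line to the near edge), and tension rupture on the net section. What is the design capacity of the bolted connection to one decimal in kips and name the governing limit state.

Bolt shear: A_b = π(0.625)²/4 = 0.3068 in². φR_n = 0.75 × 68 × 0.3068 × 5 × 2 = 156.5 kips.
Bearing (0.75 in plate, F_u = 58 ksi): end bolts L_c = 1.3125 − 0.6875/2 = 0.96875, R_n = min(1.2×0.96875×0.75×58, 2.4×0.625×0.75×58) = 50.569 kips/bolt; interior L_c = 1.6875 − 0.6875 = 1, R_n = 52.2 kips/bolt. φR_n = 0.75 × (1×50.569 + 4×52.2) = 194.5 kips.
Block shear: shear path 1×[1.3125+4×1.6875] = 1×8.0625 in, A_gv = 6.0469, A_nv = 1×(8.0625 − 4.5×0.75)×0.75 = 3.5156 in²; tension to near edge: (1.125 − 0.5×0.75)×0.75 = 0.5625 in². R_n = min(0.6×58×3.5156, 0.6×36×6.0469) + 1.0×58×0.5625 = min(122.34, 130.61) + 32.625 = 154.97 kips. φR_n = 0.75 × 154.97 = 116.2 kips.
Tension rupture (net): A_n = (3.375 − 1×0.75)×0.75 = 1.9688 in² (U = 1.0, A_e = A_n). φR_n = 0.75 × 58 × 1.9688 = 85.6 kips.
Governing: min(156.5, 194.5, 116.2, 85.6) = 85.6 kips → net-section rupture.

85.6 kips (net-section rupture governs)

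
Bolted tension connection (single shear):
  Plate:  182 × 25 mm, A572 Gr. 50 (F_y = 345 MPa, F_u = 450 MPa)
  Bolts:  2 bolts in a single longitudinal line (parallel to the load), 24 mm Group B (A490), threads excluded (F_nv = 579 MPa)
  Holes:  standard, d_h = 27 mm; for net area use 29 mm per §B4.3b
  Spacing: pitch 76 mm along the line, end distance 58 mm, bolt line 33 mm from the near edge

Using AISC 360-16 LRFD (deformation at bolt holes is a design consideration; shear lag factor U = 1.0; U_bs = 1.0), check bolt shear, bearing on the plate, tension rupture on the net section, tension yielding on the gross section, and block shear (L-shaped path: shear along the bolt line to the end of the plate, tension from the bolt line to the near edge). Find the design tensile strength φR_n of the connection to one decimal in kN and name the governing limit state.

392.9 kN (bolt shear governs)

Bolt shear: A_b = π(24)²/4 = 452.39 mm². φR_n = 0.75 × 579 × 452.39 × 2 × 1 = 392.9 kN.
Bearing (25 mm plate, F_u = 450 MPa): end bolts L_c = 58 − 27/2 = 44.5, R_n = min(1.2×44.5×25×450, 2.4×24×25×450) = 600.75 kN/bolt; interior L_c = 76 − 27 = 49, R_n = 648 kN/bolt. φR_n = 0.75 × (1×600.75 + 1×648) = 936.6 kN.
Tension rupture (net): A_n = (182 − 1×29)×25 = 3825 mm² (U = 1.0, A_e = A_n). φR_n = 0.75 × 450 × 3825 = 1290.9 kN.
Tension yield (gross): A_g = 182×25 = 4550 mm². φR_n = 0.90 × 345 × 4550 = 1412.8 kN.
Block shear: shear path 1×[58+1×76] = 1×134 mm, A_gv = 3350, A_nv = 1×(134 − 1.5×29)×25 = 2262.5 mm²; tension to near edge: (33 − 0.5×29)×25 = 462.5 mm². R_n = min(0.6×450×2262.5, 0.6×345×3350) + 1.0×450×462.5 = min(610.88, 693.45) + 208.13 = 819.01 kN. φR_n = 0.75 × 819.01 = 614.3 kN.
Governing: min(392.9, 936.6, 1290.9, 1412.8, 614.3) = 392.9 kN → bolt shear.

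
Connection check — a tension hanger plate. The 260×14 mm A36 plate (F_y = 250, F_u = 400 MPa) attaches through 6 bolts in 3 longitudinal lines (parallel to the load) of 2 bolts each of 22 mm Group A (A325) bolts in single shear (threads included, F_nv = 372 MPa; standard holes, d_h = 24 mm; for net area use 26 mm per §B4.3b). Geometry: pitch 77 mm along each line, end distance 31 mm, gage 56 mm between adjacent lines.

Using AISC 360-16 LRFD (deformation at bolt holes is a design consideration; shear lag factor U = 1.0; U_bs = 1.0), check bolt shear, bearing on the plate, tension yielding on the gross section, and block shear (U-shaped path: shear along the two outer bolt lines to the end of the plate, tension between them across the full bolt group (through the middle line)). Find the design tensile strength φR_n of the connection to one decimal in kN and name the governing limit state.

592.2 kN (block shear governs)

Bolt shear: A_b = π(22)²/4 = 380.13 mm². φR_n = 0.75 × 372 × 380.13 × 6 × 1 = 636.3 kN.
Bearing (14 mm plate, F_u = 400 MPa): end bolts L_c = 31 − 24/2 = 19, R_n = min(1.2×19×14×400, 2.4×22×14×400) = 127.68 kN/bolt; interior L_c = 77 − 24 = 53, R_n = 295.68 kN/bolt. φR_n = 0.75 × (3×127.68 + 3×295.68) = 952.6 kN.
Tension yield (gross): A_g = 260×14 = 3640 mm². φR_n = 0.90 × 250 × 3640 = 819.0 kN.
Block shear: shear path 2×[31+1×77] = 2×108 mm, A_gv = 3024, A_nv = 2×(108 − 1.5×26)×14 = 1932 mm²; tension across gage: (112 − 2×26)×14 = 840 mm². R_n = min(0.6×400×1932, 0.6×250×3024) + 1.0×400×840 = min(463.68, 453.6) + 336 = 789.6 kN. φR_n = 0.75 × 789.6 = 592.2 kN.
Governing: min(636.3, 952.6, 819.0, 592.2) = 592.2 kN → block shear.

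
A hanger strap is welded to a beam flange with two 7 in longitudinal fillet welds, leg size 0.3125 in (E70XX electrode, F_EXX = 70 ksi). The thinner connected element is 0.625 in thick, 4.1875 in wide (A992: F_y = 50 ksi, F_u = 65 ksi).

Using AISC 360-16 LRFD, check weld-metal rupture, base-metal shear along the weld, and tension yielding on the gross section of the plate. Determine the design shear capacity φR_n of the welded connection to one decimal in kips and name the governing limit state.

97.4 kips (weld metal governs)

Weld metal: throat = 0.707×0.3125 = 0.22094 in, L = 2×7 = 14 in. φR_n = 0.75 × 0.6 × 70 × 0.22094 × 14 = 97.4 kips.
Base metal shear (0.625 in plate): yield φR_n = 1.0×0.6×50×0.625×14 = 262.5 kips; rupture φR_n = 0.75×0.6×65×0.625×14 = 255.9 kips; take 255.9 kips (rupture).
Tension yield (gross): A_g = 4.1875×0.625 = 2.6172 in². φR_n = 0.90 × 50 × 2.6172 = 117.8 kips.
Governing: min(97.4, 255.9, 117.8) = 97.4 kips → weld metal.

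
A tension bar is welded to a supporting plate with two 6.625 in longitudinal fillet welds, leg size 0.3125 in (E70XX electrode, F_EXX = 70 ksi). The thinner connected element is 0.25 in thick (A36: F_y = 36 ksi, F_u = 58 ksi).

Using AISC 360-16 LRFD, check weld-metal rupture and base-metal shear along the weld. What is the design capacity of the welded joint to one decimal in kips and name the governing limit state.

Weld metal: throat = 0.707×0.3125 = 0.22094 in, L = 2×6.625 = 13.25 in. φR_n = 0.75 × 0.6 × 70 × 0.22094 × 13.25 = 92.2 kips.
Base metal shear (0.25 in plate): yield φR_n = 1.0×0.6×36×0.25×13.25 = 71.6 kips; rupture φR_n = 0.75×0.6×58×0.25×13.25 = 86.5 kips; take 71.6 kips (yield).
Governing: min(92.2, 71.6) = 71.6 kips → base-metal shear.

71.6 kips (base-metal shear governs)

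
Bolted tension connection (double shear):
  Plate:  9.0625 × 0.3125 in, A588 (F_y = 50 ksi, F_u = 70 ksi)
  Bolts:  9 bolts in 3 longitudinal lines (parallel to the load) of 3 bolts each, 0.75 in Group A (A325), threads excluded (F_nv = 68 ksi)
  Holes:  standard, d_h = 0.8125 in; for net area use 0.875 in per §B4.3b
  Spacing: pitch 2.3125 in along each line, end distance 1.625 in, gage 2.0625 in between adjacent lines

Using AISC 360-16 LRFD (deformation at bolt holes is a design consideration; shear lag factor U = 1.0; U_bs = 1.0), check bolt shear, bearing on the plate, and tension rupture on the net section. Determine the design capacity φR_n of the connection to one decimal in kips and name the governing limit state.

Bolt shear: A_b = π(0.75)²/4 = 0.44179 in². φR_n = 0.75 × 68 × 0.44179 × 9 × 2 = 405.6 kips.
Bearing (0.3125 in plate, F_u = 70 ksi): end bolts L_c = 1.625 − 0.8125/2 = 1.21875, R_n = min(1.2×1.21875×0.3125×70, 2.4×0.75×0.3125×70) = 31.992 kips/bolt; interior L_c = 2.3125 − 0.8125 = 1.5, R_n = 39.375 kips/bolt. φR_n = 0.75 × (3×31.992 + 6×39.375) = 249.2 kips.
Tension rupture (net): A_n = (9.0625 − 3×0.875)×0.3125 = 2.0117 in² (U = 1.0, A_e = A_n). φR_n = 0.75 × 70 × 2.0117 = 105.6 kips.
Governing: min(405.6, 249.2, 105.6) = 105.6 kips → net-section rupture.

105.6 kips (net-section rupture governs)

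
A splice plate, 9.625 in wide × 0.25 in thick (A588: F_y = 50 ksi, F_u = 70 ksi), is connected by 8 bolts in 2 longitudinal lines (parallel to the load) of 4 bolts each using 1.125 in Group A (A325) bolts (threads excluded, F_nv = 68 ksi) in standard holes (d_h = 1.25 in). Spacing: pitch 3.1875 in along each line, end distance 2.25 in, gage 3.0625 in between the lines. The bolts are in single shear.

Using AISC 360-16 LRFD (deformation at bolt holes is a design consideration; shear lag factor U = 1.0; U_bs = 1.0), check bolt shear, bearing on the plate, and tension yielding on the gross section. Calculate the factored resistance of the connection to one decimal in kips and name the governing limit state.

108.3 kips (gross-section yield governs)

Bolt shear: A_b = π(1.125)²/4 = 0.99402 in². φR_n = 0.75 × 68 × 0.99402 × 8 × 1 = 405.6 kips.
Bearing (0.25 in plate, F_u = 70 ksi): end bolts L_c = 2.25 − 1.25/2 = 1.625, R_n = min(1.2×1.625×0.25×70, 2.4×1.125×0.25×70) = 34.125 kips/bolt; interior L_c = 3.1875 − 1.25 = 1.9375, R_n = 40.688 kips/bolt. φR_n = 0.75 × (2×34.125 + 6×40.688) = 234.3 kips.
Tension yield (gross): A_g = 9.625×0.25 = 2.4063 in². φR_n = 0.90 × 50 × 2.4063 = 108.3 kips.
Governing: min(405.6, 234.3, 108.3) = 108.3 kips → gross-section yield.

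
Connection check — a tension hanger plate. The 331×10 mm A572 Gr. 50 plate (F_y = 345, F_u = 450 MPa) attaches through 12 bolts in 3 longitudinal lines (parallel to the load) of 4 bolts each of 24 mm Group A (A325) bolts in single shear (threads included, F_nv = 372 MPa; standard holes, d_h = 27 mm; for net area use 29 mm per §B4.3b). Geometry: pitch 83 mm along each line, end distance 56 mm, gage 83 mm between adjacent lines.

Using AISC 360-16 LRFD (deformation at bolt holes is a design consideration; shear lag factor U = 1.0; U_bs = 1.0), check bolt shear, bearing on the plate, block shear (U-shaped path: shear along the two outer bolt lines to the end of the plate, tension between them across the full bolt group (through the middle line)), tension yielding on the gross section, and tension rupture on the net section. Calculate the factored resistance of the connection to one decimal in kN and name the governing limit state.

823.5 kN (net-section rupture governs)

Bolt shear: A_b = π(24)²/4 = 452.39 mm². φR_n = 0.75 × 372 × 452.39 × 12 × 1 = 1514.6 kN.
Bearing (10 mm plate, F_u = 450 MPa): end bolts L_c = 56 − 27/2 = 42.5, R_n = min(1.2×42.5×10×450, 2.4×24×10×450) = 229.5 kN/bolt; interior L_c = 83 − 27 = 56, R_n = 259.2 kN/bolt. φR_n = 0.75 × (3×229.5 + 9×259.2) = 2266.0 kN.
Block shear: shear path 2×[56+3×83] = 2×305 mm, A_gv = 6100, A_nv = 2×(305 − 3.5×29)×10 = 4070 mm²; tension across gage: (166 − 2×29)×10 = 1080 mm². R_n = min(0.6×450×4070, 0.6×345×6100) + 1.0×450×1080 = min(1098.9, 1262.7) + 486 = 1584.9 kN. φR_n = 0.75 × 1584.9 = 1188.7 kN.
Tension yield (gross): A_g = 331×10 = 3310 mm². φR_n = 0.90 × 345 × 3310 = 1027.8 kN.
Tension rupture (net): A_n = (331 − 3×29)×10 = 2440 mm² (U = 1.0, A_e = A_n). φR_n = 0.75 × 450 × 2440 = 823.5 kN.
Governing: min(1514.6, 2266.0, 1188.7, 1027.8, 823.5) = 823.5 kN → net-section rupture.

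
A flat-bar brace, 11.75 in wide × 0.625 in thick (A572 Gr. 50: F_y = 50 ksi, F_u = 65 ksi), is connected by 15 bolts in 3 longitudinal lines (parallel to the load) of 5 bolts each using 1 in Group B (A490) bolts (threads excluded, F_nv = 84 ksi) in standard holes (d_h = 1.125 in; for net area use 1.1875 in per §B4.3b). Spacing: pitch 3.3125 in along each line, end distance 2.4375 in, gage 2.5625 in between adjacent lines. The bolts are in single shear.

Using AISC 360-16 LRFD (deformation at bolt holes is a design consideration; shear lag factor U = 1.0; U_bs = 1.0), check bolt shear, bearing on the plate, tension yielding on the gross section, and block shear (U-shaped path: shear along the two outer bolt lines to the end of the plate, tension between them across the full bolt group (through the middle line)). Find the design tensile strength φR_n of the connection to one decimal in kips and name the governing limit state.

Bolt shear: A_b = π(1)²/4 = 0.7854 in². φR_n = 0.75 × 84 × 0.7854 × 15 × 1 = 742.2 kips.
Bearing (0.625 in plate, F_u = 65 ksi): end bolts L_c = 2.4375 − 1.125/2 = 1.875, R_n = min(1.2×1.875×0.625×65, 2.4×1×0.625×65) = 91.406 kips/bolt; interior L_c = 3.3125 − 1.125 = 2.1875, R_n = 97.5 kips/bolt. φR_n = 0.75 × (3×91.406 + 12×97.5) = 1083.2 kips.
Tension yield (gross): A_g = 11.75×0.625 = 7.3438 in². φR_n = 0.90 × 50 × 7.3438 = 330.5 kips.
Block shear: shear path 2×[2.4375+4×3.3125] = 2×15.6875 in, A_gv = 19.609, A_nv = 2×(15.6875 − 4.5×1.1875)×0.625 = 12.93 in²; tension across gage: (5.125 − 2×1.1875)×0.625 = 1.7188 in². R_n = min(0.6×65×12.93, 0.6×50×19.609) + 1.0×65×1.7188 = min(504.27, 588.27) + 111.72 = 615.99 kips. φR_n = 0.75 × 615.99 = 462.0 kips.
Governing: min(742.2, 1083.2, 330.5, 462.0) = 330.5 kips → gross-section yield.

330.5 kips (gross-section yield governs)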